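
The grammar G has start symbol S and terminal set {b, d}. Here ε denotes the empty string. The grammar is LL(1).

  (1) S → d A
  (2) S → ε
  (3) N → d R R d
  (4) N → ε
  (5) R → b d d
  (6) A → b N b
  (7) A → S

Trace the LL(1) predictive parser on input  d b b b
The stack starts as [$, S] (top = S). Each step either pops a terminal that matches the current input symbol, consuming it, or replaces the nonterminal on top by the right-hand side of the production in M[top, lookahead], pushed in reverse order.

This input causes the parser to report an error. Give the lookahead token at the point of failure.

step 1: stack=$ S  input=d b b b $  — expand S → d A
step 2: stack=$ A d  input=d b b b $  — match d
step 3: stack=$ A  input=b b b $  — expand A → b N b
step 4: stack=$ b N b  input=b b b $  — match b
step 5: stack=$ b N  input=b b $  — expand N → ε
step 6: stack=$ b  input=b b $  — match b
step 7: stack=$  input=b $  — error: stack empty but input remains

b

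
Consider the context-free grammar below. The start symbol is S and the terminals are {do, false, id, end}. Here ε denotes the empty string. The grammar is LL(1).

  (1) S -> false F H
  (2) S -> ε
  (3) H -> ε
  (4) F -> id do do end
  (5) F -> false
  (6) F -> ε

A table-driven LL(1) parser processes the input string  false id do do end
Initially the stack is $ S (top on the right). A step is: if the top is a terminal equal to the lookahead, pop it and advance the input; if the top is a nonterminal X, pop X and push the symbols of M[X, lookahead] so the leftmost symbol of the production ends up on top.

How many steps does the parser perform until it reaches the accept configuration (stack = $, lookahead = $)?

8

     Stack             Input                 Action
  1  $ S               false id do do end $  expand S -> false F H
  2  $ H F false       false id do do end $  match false
  3  $ H F             id do do end $        expand F -> id do do end
  4  $ H end do do id  id do do end $        match id
  5  $ H end do do     do do end $           match do
  6  $ H end do        do end $              match do
  7  $ H end           end $                 match end
  8  $ H               $                     expand H -> ε
Accept reached after 8 steps.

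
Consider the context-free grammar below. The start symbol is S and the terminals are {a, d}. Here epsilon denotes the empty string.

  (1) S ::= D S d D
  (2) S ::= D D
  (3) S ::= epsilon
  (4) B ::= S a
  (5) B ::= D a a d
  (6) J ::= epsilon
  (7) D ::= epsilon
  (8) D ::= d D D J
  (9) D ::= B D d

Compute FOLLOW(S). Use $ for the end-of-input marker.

{$, a, d}

FIRST(J): from J::=epsilon we get {epsilon}. So FIRST(J) = {epsilon}.
FIRST(S): from S::=D S d D we get {a, d}; from S::=D D we get {epsilon, a, d}; from S::=epsilon we get {epsilon}. So FIRST(S) = {epsilon, a, d}.
FIRST(B): from B::=S a we get {a, d}; from B::=D a a d we get {a, d}. So FIRST(B) = {a, d}.
FIRST(D): from D::=epsilon we get {epsilon}; from D::=d D D J we get {d}; from D::=B D d we get {a, d}. So FIRST(D) = {epsilon, a, d}.
FOLLOW(S) includes $ since S is the start symbol.
FOLLOW(S): in S::=D S d D, S is followed by d D with FIRST {d}; in B::=S a, S is followed by a with FIRST {a}. Thus FOLLOW(S) = {$, a, d}.
FOLLOW(B): in D::=B D d, B is followed by D d with FIRST {a, d}. Thus FOLLOW(B) = {a, d}.
FOLLOW(D): in S::=D S d D (occurrence 1), D is followed by S d D with FIRST {a, d}; in S::=D S d D (occurrence 2), the suffix after D is empty, so FOLLOW(D) ⊇ FOLLOW(S) = {$, a, d}; in S::=D D (occurrence 1), D is followed by D with FIRST {epsilon, a, d}; in S::=D D (occurrence 1), the suffix after D is nullable, so FOLLOW(D) ⊇ FOLLOW(S) = {$, a, d}; in S::=D D (occurrence 2), the suffix after D is empty, so FOLLOW(D) ⊇ FOLLOW(S) = {$, a, d}; in B::=D a a d, D is followed by a a d with FIRST {a}; in D::=d D D J (occurrence 1), D is followed by D J with FIRST {epsilon, a, d}; in D::=d D D J (occurrence 1), the suffix after D is nullable (adds nothing new); in D::=d D D J (occurrence 2), D is followed by J with FIRST {epsilon}; in D::=d D D J (occurrence 2), the suffix after D is nullable (adds nothing new); in D::=B D d, D is followed by d with FIRST {d}. Thus FOLLOW(D) = {$, a, d}.
FOLLOW(J): in D::=d D D J, the suffix after J is empty, so FOLLOW(J) ⊇ FOLLOW(D) = {$, a, d}. Thus FOLLOW(J) = {$, a, d}.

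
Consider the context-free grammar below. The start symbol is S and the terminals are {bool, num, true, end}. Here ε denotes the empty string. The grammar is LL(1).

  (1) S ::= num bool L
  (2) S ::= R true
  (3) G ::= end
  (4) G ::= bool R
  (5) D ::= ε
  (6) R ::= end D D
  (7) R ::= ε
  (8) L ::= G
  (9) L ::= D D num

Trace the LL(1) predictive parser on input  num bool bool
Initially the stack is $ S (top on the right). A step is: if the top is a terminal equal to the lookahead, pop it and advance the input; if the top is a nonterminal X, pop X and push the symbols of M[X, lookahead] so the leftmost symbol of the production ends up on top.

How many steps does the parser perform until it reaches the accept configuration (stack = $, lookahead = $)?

7

     Stack         Input            Action
  1  $ S           num bool bool $  expand S ::= num bool L
  2  $ L bool num  num bool bool $  match num
  3  $ L bool      bool bool $      match bool
  4  $ L           bool $           expand L ::= G
  5  $ G           bool $           expand G ::= bool R
  6  $ R bool      bool $           match bool
  7  $ R           $                expand R ::= ε
Accept reached after 7 steps.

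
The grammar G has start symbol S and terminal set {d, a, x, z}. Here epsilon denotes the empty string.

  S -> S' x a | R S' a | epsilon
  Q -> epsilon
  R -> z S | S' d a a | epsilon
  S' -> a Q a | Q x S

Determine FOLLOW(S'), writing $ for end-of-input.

{a, d, x}

FIRST(Q): from Q->epsilon we get {epsilon}. So FIRST(Q) = {epsilon}.
FIRST(S'): from S'->a Q a we get {a}; from S'->Q x S we get {x}. So FIRST(S') = {a, x}.
FIRST(R): from R->z S we get {z}; from R->S' d a a we get {a, x}; from R->epsilon we get {epsilon}. So FIRST(R) = {epsilon, a, x, z}.
FIRST(S): from S->S' x a we get {a, x}; from S->R S' a we get {a, x, z}; from S->epsilon we get {epsilon}. So FIRST(S) = {epsilon, a, x, z}.
FOLLOW(S) includes $ since S is the start symbol.
FOLLOW(Q): in S'->a Q a, Q is followed by a with FIRST {a}; in S'->Q x S, Q is followed by x S with FIRST {x}. Thus FOLLOW(Q) = {a, x}.
FOLLOW(R): in S->R S' a, R is followed by S' a with FIRST {a, x}. Thus FOLLOW(R) = {a, x}.
FOLLOW(S'): in S->S' x a, S' is followed by x a with FIRST {x}; in S->R S' a, S' is followed by a with FIRST {a}; in R->S' d a a, S' is followed by d a a with FIRST {d}. Thus FOLLOW(S') = {a, d, x}.
FOLLOW(S): in R->z S, the suffix after S is empty, so FOLLOW(S) ⊇ FOLLOW(R) = {a, x}; in S'->Q x S, the suffix after S is empty, so FOLLOW(S) ⊇ FOLLOW(S') = {a, d, x}. Thus FOLLOW(S) = {$, a, d, x}.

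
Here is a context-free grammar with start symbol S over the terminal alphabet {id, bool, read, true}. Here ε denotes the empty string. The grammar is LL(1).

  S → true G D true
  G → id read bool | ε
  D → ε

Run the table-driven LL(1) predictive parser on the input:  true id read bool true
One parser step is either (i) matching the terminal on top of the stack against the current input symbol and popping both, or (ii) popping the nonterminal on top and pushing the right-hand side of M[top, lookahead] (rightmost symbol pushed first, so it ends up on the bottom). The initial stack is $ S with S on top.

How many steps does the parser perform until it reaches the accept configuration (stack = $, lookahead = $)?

8

     Stack                  Input                     Action
  1  $ S                    true id read bool true $  expand S → true G D true
  2  $ true D G true        true id read bool true $  match true
  3  $ true D G             id read bool true $       expand G → id read bool
  4  $ true D bool read id  id read bool true $       match id
  5  $ true D bool read     read bool true $          match read
  6  $ true D bool          bool true $               match bool
  7  $ true D               true $                    expand D → ε
  8  $ true                 true $                    match true
Accept reached after 8 steps.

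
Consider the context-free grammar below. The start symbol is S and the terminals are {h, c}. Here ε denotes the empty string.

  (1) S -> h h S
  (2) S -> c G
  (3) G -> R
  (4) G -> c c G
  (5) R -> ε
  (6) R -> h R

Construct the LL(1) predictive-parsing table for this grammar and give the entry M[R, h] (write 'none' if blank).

R -> h R

FIRST(S): from S->h h S we get {h}; from S->c G we get {c}. So FIRST(S) = {c, h}.
FIRST(R): from R->ε we get {ε}; from R->h R we get {h}. So FIRST(R) = {ε, h}.
FIRST(G): from G->R we get {ε, h}; from G->c c G we get {c}. So FIRST(G) = {ε, c, h}.
FOLLOW(S) includes $ since S is the start symbol.
FOLLOW(G): in S->c G, the suffix after G is empty, so FOLLOW(G) ⊇ FOLLOW(S) = {$}; in G->c c G, the suffix after G is empty (adds nothing new). Thus FOLLOW(G) = {$}.
FOLLOW(R): in G->R, the suffix after R is empty, so FOLLOW(R) ⊇ FOLLOW(G) = {$}; in R->h R, the suffix after R is empty (adds nothing new). Thus FOLLOW(R) = {$}.
For R -> ε: FIRST(ε) = {ε}, so it goes in M[R, t] for t ∈ {}; since ε ∈ FIRST, also for every t ∈ FOLLOW(R) = {$}.
For R -> h R: FIRST(h R) = {h}, so it goes in M[R, t] for t ∈ {h}.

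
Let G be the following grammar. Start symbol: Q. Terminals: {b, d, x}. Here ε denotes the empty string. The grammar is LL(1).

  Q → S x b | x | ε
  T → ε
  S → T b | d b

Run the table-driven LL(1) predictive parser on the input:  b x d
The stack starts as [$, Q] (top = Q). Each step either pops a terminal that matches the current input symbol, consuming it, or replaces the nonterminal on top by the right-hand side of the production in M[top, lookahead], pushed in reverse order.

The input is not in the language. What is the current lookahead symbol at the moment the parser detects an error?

     Stack      Input    Action
  1  $ Q        b x d $  expand Q → S x b
  2  $ b x S    b x d $  expand S → T b
  3  $ b x b T  b x d $  expand T → ε
  4  $ b x b    b x d $  match b
  5  $ b x      x d $    match x
  6  $ b        d $      error: top is terminal b but lookahead is d

d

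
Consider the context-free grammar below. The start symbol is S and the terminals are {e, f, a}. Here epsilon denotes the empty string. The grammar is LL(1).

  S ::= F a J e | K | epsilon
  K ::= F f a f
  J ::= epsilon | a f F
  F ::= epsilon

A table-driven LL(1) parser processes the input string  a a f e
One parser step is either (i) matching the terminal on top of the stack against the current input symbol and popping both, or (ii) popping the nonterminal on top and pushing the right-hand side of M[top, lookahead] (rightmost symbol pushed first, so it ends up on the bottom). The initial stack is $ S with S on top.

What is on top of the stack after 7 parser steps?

e

     Stack      Input      Action
  1  $ S        a a f e $  expand S ::= F a J e
  2  $ e J a F  a a f e $  expand F ::= epsilon
  3  $ e J a    a a f e $  match a
  4  $ e J      a f e $    expand J ::= a f F
  5  $ e F f a  a f e $    match a
  6  $ e F f    f e $      match f
  7  $ e F      e $        expand F ::= epsilon
Stack after step 7: $ e (top = e).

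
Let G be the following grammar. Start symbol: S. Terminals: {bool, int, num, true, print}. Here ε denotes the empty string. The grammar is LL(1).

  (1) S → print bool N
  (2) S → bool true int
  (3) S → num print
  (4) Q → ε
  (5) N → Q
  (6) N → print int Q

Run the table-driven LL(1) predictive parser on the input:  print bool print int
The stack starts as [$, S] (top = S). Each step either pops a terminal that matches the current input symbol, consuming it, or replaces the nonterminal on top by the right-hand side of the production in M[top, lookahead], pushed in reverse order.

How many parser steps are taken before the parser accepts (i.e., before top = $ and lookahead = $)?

7

step 1: stack=$ S  input=print bool print int $  — expand S → print bool N
step 2: stack=$ N bool print  input=print bool print int $  — match print
step 3: stack=$ N bool  input=bool print int $  — match bool
step 4: stack=$ N  input=print int $  — expand N → print int Q
step 5: stack=$ Q int print  input=print int $  — match print
step 6: stack=$ Q int  input=int $  — match int
step 7: stack=$ Q  input=$  — expand Q → ε
Accept reached after 7 steps.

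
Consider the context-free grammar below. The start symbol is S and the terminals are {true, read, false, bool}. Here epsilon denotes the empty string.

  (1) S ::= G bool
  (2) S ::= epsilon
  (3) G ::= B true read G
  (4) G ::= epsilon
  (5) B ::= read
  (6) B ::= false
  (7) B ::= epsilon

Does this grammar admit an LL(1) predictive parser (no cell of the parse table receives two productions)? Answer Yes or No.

Yes

FIRST(S) = {epsilon, bool, false, read, true}
FIRST(G) = {epsilon, false, read, true}
FIRST(B) = {epsilon, false, read}
FOLLOW(S) = {$}
FOLLOW(G) = {bool}
FOLLOW(B) = {true}
Each cell of M receives at most one production.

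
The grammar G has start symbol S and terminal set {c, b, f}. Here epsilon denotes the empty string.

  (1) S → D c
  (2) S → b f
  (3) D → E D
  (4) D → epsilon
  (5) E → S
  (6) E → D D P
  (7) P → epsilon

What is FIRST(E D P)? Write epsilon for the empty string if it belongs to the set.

{epsilon, b, c}

FIRST(P) = {epsilon}
FIRST(S) = {b, c}  (via D c)
FIRST(D) = {epsilon, b, c}  (via E D)
FIRST(E) = {epsilon, b, c}  (via S, D D P)
FIRST(E D P): take FIRST of each symbol in turn, carrying on past any symbol whose FIRST contains epsilon; result {epsilon, b, c}.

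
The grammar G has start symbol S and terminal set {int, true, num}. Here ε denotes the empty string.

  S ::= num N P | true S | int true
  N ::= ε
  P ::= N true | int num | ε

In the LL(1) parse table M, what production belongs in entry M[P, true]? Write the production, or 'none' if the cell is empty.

P ::= N true

FIRST(S) = {int, num, true}
FIRST(N) = {ε}
FIRST(P) = {ε, int, true}  (via N true)
FOLLOW(S) includes $ since S is the start symbol.
FOLLOW(S): in S::=true S, the suffix after S is empty (adds nothing new). Thus FOLLOW(S) = {$}.
FOLLOW(P): in S::=num N P, the suffix after P is empty, so FOLLOW(P) ⊇ FOLLOW(S) = {$}. Thus FOLLOW(P) = {$}.
For P ::= N true: FIRST(N true) = {true}, so it goes in M[P, t] for t ∈ {true}.
For P ::= int num: FIRST(int num) = {int}, so it goes in M[P, t] for t ∈ {int}.
For P ::= ε: FIRST(ε) = {ε}, so it goes in M[P, t] for t ∈ {}; since ε ∈ FIRST, also for every t ∈ FOLLOW(P) = {$}.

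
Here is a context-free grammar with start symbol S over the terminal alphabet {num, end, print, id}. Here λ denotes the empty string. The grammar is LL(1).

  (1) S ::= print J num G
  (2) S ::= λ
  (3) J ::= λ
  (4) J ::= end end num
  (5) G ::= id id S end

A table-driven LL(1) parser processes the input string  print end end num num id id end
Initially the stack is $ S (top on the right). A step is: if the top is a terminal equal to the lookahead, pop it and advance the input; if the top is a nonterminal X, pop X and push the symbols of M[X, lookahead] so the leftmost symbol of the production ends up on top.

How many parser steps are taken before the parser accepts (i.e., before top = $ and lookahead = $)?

step 1: stack=$ S  input=print end end num num id id end $  — expand S ::= print J num G
step 2: stack=$ G num J print  input=print end end num num id id end $  — match print
step 3: stack=$ G num J  input=end end num num id id end $  — expand J ::= end end num
step 4: stack=$ G num num end end  input=end end num num id id end $  — match end
step 5: stack=$ G num num end  input=end num num id id end $  — match end
step 6: stack=$ G num num  input=num num id id end $  — match num
step 7: stack=$ G num  input=num id id end $  — match num
step 8: stack=$ G  input=id id end $  — expand G ::= id id S end
step 9: stack=$ end S id id  input=id id end $  — match id
step 10: stack=$ end S id  input=id end $  — match id
step 11: stack=$ end S  input=end $  — expand S ::= λ
step 12: stack=$ end  input=end $  — match end
Accept reached after 12 steps.

12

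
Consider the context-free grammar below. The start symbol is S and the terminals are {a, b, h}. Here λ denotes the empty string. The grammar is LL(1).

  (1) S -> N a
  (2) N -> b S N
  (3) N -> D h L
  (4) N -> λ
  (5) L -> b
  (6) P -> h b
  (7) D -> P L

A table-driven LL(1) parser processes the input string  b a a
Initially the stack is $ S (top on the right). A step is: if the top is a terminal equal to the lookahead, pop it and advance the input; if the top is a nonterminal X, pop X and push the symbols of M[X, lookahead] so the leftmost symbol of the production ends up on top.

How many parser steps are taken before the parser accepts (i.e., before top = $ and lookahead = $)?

8

     Stack      Input    Action
  1  $ S        b a a $  expand S -> N a
  2  $ a N      b a a $  expand N -> b S N
  3  $ a N S b  b a a $  match b
  4  $ a N S    a a $    expand S -> N a
  5  $ a N a N  a a $    expand N -> λ
  6  $ a N a    a a $    match a
  7  $ a N      a $      expand N -> λ
  8  $ a        a $      match a
Accept reached after 8 steps.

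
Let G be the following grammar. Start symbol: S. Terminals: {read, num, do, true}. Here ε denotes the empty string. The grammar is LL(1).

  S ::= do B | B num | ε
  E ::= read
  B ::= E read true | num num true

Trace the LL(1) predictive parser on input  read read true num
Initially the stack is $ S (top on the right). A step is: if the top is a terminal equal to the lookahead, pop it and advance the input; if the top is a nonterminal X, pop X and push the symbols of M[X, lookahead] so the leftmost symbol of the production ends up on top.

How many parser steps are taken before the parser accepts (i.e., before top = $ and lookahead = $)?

7

step 1: stack=$ S  input=read read true num $  — expand S ::= B num
step 2: stack=$ num B  input=read read true num $  — expand B ::= E read true
step 3: stack=$ num true read E  input=read read true num $  — expand E ::= read
step 4: stack=$ num true read read  input=read read true num $  — match read
step 5: stack=$ num true read  input=read true num $  — match read
step 6: stack=$ num true  input=true num $  — match true
step 7: stack=$ num  input=num $  — match num
Accept reached after 7 steps.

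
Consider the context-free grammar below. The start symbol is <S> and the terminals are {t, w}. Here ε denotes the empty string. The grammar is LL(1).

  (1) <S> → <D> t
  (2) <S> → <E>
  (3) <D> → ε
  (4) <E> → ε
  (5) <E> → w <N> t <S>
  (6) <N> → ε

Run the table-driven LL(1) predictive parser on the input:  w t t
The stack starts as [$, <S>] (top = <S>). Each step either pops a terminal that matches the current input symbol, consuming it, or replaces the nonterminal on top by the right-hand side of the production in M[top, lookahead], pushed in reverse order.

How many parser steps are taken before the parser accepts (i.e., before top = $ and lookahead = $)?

     Stack          Input    Action
  1  $ <S>          w t t $  expand <S> → <E>
  2  $ <E>          w t t $  expand <E> → w <N> t <S>
  3  $ <S> t <N> w  w t t $  match w
  4  $ <S> t <N>    t t $    expand <N> → ε
  5  $ <S> t        t t $    match t
  6  $ <S>          t $      expand <S> → <D> t
  7  $ t <D>        t $      expand <D> → ε
  8  $ t            t $      match t
Accept reached after 8 steps.

8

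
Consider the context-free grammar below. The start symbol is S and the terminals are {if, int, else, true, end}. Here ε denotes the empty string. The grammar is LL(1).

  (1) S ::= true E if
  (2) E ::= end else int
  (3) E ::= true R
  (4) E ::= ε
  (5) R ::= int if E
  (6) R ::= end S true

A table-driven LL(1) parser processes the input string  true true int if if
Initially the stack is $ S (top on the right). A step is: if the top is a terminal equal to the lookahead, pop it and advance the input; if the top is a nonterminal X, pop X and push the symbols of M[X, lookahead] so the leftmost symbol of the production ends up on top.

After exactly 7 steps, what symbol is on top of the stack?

     Stack          Input                  Action
  1  $ S            true true int if if $  expand S ::= true E if
  2  $ if E true    true true int if if $  match true
  3  $ if E         true int if if $       expand E ::= true R
  4  $ if R true    true int if if $       match true
  5  $ if R         int if if $            expand R ::= int if E
  6  $ if E if int  int if if $            match int
  7  $ if E if      if if $                match if
Stack after step 7: $ if E (top = E).

E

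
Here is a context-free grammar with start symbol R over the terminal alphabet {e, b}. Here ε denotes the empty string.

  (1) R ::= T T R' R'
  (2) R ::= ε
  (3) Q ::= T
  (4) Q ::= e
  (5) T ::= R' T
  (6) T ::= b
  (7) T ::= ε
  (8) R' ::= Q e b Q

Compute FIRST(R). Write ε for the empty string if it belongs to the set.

FIRST(R) = {ε, b, e}  (via T T R' R')
FIRST(Q) = {ε, b, e}  (via T)
FIRST(R') = {b, e}  (via Q e b Q)
FIRST(T) = {ε, b, e}  (via R' T)

{ε, b, e}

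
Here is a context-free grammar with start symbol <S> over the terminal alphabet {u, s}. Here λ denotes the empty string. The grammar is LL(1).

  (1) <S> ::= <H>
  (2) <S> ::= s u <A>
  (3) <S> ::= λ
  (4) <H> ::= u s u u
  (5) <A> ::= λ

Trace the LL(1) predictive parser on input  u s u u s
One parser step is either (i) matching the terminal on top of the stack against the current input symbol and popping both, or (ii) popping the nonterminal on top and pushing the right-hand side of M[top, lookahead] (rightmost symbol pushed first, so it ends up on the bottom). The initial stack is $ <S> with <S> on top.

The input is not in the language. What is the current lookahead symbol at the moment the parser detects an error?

s

step 1: stack=$ <S>  input=u s u u s $  — expand <S> ::= <H>
step 2: stack=$ <H>  input=u s u u s $  — expand <H> ::= u s u u
step 3: stack=$ u u s u  input=u s u u s $  — match u
step 4: stack=$ u u s  input=s u u s $  — match s
step 5: stack=$ u u  input=u u s $  — match u
step 6: stack=$ u  input=u s $  — match u
step 7: stack=$  input=s $  — error: stack empty but input remains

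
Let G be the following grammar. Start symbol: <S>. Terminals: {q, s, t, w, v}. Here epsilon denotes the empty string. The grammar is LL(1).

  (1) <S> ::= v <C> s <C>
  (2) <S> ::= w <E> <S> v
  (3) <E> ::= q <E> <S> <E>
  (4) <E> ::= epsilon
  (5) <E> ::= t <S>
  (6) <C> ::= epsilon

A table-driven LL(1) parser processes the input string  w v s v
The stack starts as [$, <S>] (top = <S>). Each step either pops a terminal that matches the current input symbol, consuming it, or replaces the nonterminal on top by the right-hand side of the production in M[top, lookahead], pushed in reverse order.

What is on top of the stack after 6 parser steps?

s

step 1: stack=$ <S>  input=w v s v $  — expand <S> ::= w <E> <S> v
step 2: stack=$ v <S> <E> w  input=w v s v $  — match w
step 3: stack=$ v <S> <E>  input=v s v $  — expand <E> ::= epsilon
step 4: stack=$ v <S>  input=v s v $  — expand <S> ::= v <C> s <C>
step 5: stack=$ v <C> s <C> v  input=v s v $  — match v
step 6: stack=$ v <C> s <C>  input=s v $  — expand <C> ::= epsilon
Stack after step 6: $ v <C> s (top = s).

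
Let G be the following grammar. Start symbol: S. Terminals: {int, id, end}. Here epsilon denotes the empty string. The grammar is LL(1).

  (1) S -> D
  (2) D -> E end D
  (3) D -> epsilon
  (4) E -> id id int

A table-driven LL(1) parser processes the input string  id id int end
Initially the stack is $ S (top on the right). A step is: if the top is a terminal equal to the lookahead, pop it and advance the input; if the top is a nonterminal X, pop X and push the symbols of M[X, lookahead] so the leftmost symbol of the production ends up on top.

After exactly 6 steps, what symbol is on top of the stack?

     Stack              Input            Action
  1  $ S                id id int end $  expand S -> D
  2  $ D                id id int end $  expand D -> E end D
  3  $ D end E          id id int end $  expand E -> id id int
  4  $ D end int id id  id id int end $  match id
  5  $ D end int id     id int end $     match id
  6  $ D end int        int end $        match int
Stack after step 6: $ D end (top = end).

end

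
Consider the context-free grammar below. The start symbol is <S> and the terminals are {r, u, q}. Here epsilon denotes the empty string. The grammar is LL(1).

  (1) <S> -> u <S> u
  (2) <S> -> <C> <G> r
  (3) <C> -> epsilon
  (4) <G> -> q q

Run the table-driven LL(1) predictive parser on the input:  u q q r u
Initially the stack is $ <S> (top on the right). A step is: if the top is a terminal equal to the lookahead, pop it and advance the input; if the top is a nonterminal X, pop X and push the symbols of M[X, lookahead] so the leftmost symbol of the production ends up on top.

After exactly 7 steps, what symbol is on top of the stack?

     Stack          Input        Action
  1  $ <S>          u q q r u $  expand <S> -> u <S> u
  2  $ u <S> u      u q q r u $  match u
  3  $ u <S>        q q r u $    expand <S> -> <C> <G> r
  4  $ u r <G> <C>  q q r u $    expand <C> -> epsilon
  5  $ u r <G>      q q r u $    expand <G> -> q q
  6  $ u r q q      q q r u $    match q
  7  $ u r q        q r u $      match q
Stack after step 7: $ u r (top = r).

r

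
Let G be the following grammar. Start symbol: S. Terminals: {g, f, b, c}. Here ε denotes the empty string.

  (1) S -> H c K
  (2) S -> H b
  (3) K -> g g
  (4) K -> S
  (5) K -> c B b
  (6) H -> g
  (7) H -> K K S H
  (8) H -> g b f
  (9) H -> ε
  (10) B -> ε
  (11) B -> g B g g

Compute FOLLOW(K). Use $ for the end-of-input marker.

{$, b, c, g}

FIRST(B) = {ε, g}
FIRST(S) = {b, c, g}  (via H c K, H b)
FIRST(K) = {b, c, g}  (via S)
FIRST(H) = {ε, b, c, g}  (via K K S H)
FOLLOW(S) includes $ since S is the start symbol.
FOLLOW(H): in S->H c K, H is followed by c K with FIRST {c}; in S->H b, H is followed by b with FIRST {b}; in H->K K S H, the suffix after H is empty (adds nothing new). Thus FOLLOW(H) = {b, c}.
FOLLOW(B): in K->c B b, B is followed by b with FIRST {b}; in B->g B g g, B is followed by g g with FIRST {g}. Thus FOLLOW(B) = {b, g}.
FOLLOW(S): in K->S, the suffix after S is empty, so FOLLOW(S) ⊇ FOLLOW(K) = {$, b, c, g}; in H->K K S H, S is followed by H with FIRST {ε, b, c, g}; in H->K K S H, the suffix after S is nullable, so FOLLOW(S) ⊇ FOLLOW(H) = {b, c}. Thus FOLLOW(S) = {$, b, c, g}.
FOLLOW(K): in S->H c K, the suffix after K is empty, so FOLLOW(K) ⊇ FOLLOW(S) = {$, b, c, g}; in H->K K S H (occurrence 1), K is followed by K S H with FIRST {b, c, g}; in H->K K S H (occurrence 2), K is followed by S H with FIRST {b, c, g}. Thus FOLLOW(K) = {$, b, c, g}.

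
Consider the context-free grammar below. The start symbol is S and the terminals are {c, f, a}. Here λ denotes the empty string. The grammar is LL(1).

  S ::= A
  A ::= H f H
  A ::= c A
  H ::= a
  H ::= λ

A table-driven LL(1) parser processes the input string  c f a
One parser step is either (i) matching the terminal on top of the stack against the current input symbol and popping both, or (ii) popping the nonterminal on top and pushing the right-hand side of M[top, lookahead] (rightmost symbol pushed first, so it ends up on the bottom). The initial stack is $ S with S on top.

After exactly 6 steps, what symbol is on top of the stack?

step 1: stack=$ S  input=c f a $  — expand S ::= A
step 2: stack=$ A  input=c f a $  — expand A ::= c A
step 3: stack=$ A c  input=c f a $  — match c
step 4: stack=$ A  input=f a $  — expand A ::= H f H
step 5: stack=$ H f H  input=f a $  — expand H ::= λ
step 6: stack=$ H f  input=f a $  — match f
Stack after step 6: $ H (top = H).

H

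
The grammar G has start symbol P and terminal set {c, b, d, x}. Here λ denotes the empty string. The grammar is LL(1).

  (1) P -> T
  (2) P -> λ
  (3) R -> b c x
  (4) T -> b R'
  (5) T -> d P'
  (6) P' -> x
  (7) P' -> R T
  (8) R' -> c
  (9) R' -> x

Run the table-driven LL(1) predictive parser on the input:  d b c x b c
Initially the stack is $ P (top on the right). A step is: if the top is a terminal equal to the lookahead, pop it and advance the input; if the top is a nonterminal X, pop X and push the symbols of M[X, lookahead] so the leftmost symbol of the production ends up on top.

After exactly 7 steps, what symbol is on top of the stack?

     Stack      Input          Action
  1  $ P        d b c x b c $  expand P -> T
  2  $ T        d b c x b c $  expand T -> d P'
  3  $ P' d     d b c x b c $  match d
  4  $ P'       b c x b c $    expand P' -> R T
  5  $ T R      b c x b c $    expand R -> b c x
  6  $ T x c b  b c x b c $    match b
  7  $ T x c    c x b c $      match c
Stack after step 7: $ T x (top = x).

x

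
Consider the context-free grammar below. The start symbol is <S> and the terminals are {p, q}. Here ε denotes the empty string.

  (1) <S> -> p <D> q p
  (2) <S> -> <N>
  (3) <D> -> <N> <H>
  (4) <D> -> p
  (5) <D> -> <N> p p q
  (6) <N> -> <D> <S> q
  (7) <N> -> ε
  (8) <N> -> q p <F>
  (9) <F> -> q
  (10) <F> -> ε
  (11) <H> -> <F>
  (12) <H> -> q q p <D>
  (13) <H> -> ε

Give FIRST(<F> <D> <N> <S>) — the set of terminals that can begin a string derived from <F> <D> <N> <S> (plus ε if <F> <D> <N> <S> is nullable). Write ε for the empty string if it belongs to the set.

FIRST(<F>): from <F>->q we get {q}; from <F>->ε we get {ε}. So FIRST(<F>) = {ε, q}.
FIRST(<H>): from <H>-><F> we get {ε, q}; from <H>->q q p <D> we get {q}; from <H>->ε we get {ε}. So FIRST(<H>) = {ε, q}.
FIRST(<S>): from <S>->p <D> q p we get {p}; from <S>-><N> we get {ε, p, q}. So FIRST(<S>) = {ε, p, q}.
FIRST(<D>): from <D>-><N> <H> we get {ε, p, q}; from <D>->p we get {p}; from <D>-><N> p p q we get {p, q}. So FIRST(<D>) = {ε, p, q}.
FIRST(<N>): from <N>-><D> <S> q we get {p, q}; from <N>->ε we get {ε}; from <N>->q p <F> we get {q}. So FIRST(<N>) = {ε, p, q}.
FIRST(<F> <D> <N> <S>): take FIRST of each symbol in turn, carrying on past any symbol whose FIRST contains ε; result {ε, p, q}.

{ε, p, q}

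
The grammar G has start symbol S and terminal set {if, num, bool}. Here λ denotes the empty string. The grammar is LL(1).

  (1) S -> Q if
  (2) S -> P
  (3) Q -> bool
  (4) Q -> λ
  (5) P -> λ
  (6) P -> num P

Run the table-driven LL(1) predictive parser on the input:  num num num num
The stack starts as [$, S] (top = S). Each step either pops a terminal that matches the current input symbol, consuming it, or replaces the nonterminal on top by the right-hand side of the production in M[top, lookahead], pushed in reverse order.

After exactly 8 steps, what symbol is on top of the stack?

     Stack    Input              Action
  1  $ S      num num num num $  expand S -> P
  2  $ P      num num num num $  expand P -> num P
  3  $ P num  num num num num $  match num
  4  $ P      num num num $      expand P -> num P
  5  $ P num  num num num $      match num
  6  $ P      num num $          expand P -> num P
  7  $ P num  num num $          match num
  8  $ P      num $              expand P -> num P
Stack after step 8: $ P num (top = num).

num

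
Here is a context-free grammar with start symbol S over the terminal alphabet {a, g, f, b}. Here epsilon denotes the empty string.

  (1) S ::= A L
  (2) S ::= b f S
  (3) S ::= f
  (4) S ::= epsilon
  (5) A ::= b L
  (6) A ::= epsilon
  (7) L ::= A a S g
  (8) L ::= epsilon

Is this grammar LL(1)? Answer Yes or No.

FIRST(S) = {epsilon, a, b, f}
FIRST(A) = {epsilon, b}
FIRST(L) = {epsilon, a, b}
FOLLOW(S) = {$, g}
FOLLOW(A) = {$, a, b, g}
FOLLOW(L) = {$, a, b, g}
Cell M[A, b] receives both A ::= b L and A ::= epsilon — the grammar is not LL(1).

No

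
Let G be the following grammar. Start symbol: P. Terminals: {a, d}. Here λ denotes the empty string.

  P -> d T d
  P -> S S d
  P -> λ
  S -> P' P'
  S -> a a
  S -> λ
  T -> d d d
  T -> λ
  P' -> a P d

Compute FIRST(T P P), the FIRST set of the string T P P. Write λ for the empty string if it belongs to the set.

{λ, a, d}

FIRST(T): from T->d d d we get {d}; from T->λ we get {λ}. So FIRST(T) = {λ, d}.
FIRST(P'): from P'->a P d we get {a}. So FIRST(P') = {a}.
FIRST(S): from S->P' P' we get {a}; from S->a a we get {a}; from S->λ we get {λ}. So FIRST(S) = {λ, a}.
FIRST(P): from P->d T d we get {d}; from P->S S d we get {a, d}; from P->λ we get {λ}. So FIRST(P) = {λ, a, d}.
FIRST(T P P): take FIRST of each symbol in turn, carrying on past any symbol whose FIRST contains λ; result {λ, a, d}.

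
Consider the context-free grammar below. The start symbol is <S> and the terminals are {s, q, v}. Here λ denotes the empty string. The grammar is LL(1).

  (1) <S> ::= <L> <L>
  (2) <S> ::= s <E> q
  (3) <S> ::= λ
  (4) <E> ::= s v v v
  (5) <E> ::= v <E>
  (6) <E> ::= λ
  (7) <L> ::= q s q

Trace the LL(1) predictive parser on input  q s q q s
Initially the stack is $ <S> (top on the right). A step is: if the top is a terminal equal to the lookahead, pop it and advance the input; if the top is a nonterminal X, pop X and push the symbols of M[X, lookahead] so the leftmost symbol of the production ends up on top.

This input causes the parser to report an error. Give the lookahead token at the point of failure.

step 1: stack=$ <S>  input=q s q q s $  — expand <S> ::= <L> <L>
step 2: stack=$ <L> <L>  input=q s q q s $  — expand <L> ::= q s q
step 3: stack=$ <L> q s q  input=q s q q s $  — match q
step 4: stack=$ <L> q s  input=s q q s $  — match s
step 5: stack=$ <L> q  input=q q s $  — match q
step 6: stack=$ <L>  input=q s $  — expand <L> ::= q s q
step 7: stack=$ q s q  input=q s $  — match q
step 8: stack=$ q s  input=s $  — match s
step 9: stack=$ q  input=$  — error: top is terminal q but lookahead is $

$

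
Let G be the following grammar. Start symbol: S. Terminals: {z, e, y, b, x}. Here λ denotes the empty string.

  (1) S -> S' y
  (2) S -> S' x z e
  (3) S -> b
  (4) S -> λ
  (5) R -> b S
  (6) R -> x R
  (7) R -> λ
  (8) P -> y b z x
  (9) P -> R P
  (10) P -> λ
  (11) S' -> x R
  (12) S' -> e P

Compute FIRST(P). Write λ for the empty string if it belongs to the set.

{λ, b, x, y}

FIRST(R) = {λ, b, x}
FIRST(S') = {e, x}
FIRST(S) = {λ, b, e, x}  (via S' y, S' x z e)
FIRST(P) = {λ, b, x, y}  (via R P)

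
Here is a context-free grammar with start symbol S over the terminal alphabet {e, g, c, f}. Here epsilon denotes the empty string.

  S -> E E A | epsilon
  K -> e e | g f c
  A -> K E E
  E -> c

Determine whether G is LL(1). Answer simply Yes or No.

Yes

FIRST(S) = {epsilon, c}
FIRST(K) = {e, g}
FIRST(A) = {e, g}
FIRST(E) = {c}
FOLLOW(S) = {$}
FOLLOW(K) = {c}
FOLLOW(A) = {$}
FOLLOW(E) = {$, c, e, g}
Each cell of M receives at most one production.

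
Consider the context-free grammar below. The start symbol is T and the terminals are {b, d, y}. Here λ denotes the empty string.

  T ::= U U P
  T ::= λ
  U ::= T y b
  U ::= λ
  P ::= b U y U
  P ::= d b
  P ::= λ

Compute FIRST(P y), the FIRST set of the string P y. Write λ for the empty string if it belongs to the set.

{b, d, y}

FIRST(P): from P::=b U y U we get {b}; from P::=d b we get {d}; from P::=λ we get {λ}. So FIRST(P) = {λ, b, d}.
FIRST(T): from T::=U U P we get {λ, b, d, y}; from T::=λ we get {λ}. So FIRST(T) = {λ, b, d, y}.
FIRST(U): from U::=T y b we get {b, d, y}; from U::=λ we get {λ}. So FIRST(U) = {λ, b, d, y}.
FIRST(P y): take FIRST of each symbol in turn, carrying on past any symbol whose FIRST contains λ; result {b, d, y}.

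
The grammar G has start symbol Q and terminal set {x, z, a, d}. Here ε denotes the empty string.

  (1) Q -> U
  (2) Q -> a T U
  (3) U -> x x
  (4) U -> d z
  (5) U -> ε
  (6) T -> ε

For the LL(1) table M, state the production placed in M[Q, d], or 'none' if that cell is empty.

Q -> U

FIRST(U): from U->x x we get {x}; from U->d z we get {d}; from U->ε we get {ε}. So FIRST(U) = {ε, d, x}.
FIRST(T): from T->ε we get {ε}. So FIRST(T) = {ε}.
FIRST(Q): from Q->U we get {ε, d, x}; from Q->a T U we get {a}. So FIRST(Q) = {ε, a, d, x}.
FOLLOW(Q) includes $ since Q is the start symbol.
FOLLOW(Q): Q appears on no right-hand side. Thus FOLLOW(Q) = {$}.
For Q -> U: FIRST(U) = {ε, d, x}, so it goes in M[Q, t] for t ∈ {d, x}; since ε ∈ FIRST, also for every t ∈ FOLLOW(Q) = {$}.
For Q -> a T U: FIRST(a T U) = {a}, so it goes in M[Q, t] for t ∈ {a}.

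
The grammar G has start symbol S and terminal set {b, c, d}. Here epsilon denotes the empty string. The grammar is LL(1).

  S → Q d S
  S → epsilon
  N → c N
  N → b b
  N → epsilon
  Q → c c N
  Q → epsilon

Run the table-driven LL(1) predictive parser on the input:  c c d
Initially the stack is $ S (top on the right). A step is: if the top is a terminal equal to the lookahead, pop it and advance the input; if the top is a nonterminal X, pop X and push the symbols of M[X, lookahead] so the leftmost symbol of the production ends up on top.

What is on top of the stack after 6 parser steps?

step 1: stack=$ S  input=c c d $  — expand S → Q d S
step 2: stack=$ S d Q  input=c c d $  — expand Q → c c N
step 3: stack=$ S d N c c  input=c c d $  — match c
step 4: stack=$ S d N c  input=c d $  — match c
step 5: stack=$ S d N  input=d $  — expand N → epsilon
step 6: stack=$ S d  input=d $  — match d
Stack after step 6: $ S (top = S).

S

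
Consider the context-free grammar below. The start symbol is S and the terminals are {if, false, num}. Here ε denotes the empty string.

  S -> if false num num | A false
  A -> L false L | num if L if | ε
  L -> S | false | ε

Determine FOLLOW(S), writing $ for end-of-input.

{$, false, if}

FIRST(S): from S->if false num num we get {if}; from S->A false we get {false, if, num}. So FIRST(S) = {false, if, num}.
FIRST(L): from L->S we get {false, if, num}; from L->false we get {false}; from L->ε we get {ε}. So FIRST(L) = {ε, false, if, num}.
FIRST(A): from A->L false L we get {false, if, num}; from A->num if L if we get {num}; from A->ε we get {ε}. So FIRST(A) = {ε, false, if, num}.
FOLLOW(S) includes $ since S is the start symbol.
FOLLOW(A): in S->A false, A is followed by false with FIRST {false}. Thus FOLLOW(A) = {false}.
FOLLOW(L): in A->L false L (occurrence 1), L is followed by false L with FIRST {false}; in A->L false L (occurrence 2), the suffix after L is empty, so FOLLOW(L) ⊇ FOLLOW(A) = {false}; in A->num if L if, L is followed by if with FIRST {if}. Thus FOLLOW(L) = {false, if}.
FOLLOW(S): in L->S, the suffix after S is empty, so FOLLOW(S) ⊇ FOLLOW(L) = {false, if}. Thus FOLLOW(S) = {$, false, if}.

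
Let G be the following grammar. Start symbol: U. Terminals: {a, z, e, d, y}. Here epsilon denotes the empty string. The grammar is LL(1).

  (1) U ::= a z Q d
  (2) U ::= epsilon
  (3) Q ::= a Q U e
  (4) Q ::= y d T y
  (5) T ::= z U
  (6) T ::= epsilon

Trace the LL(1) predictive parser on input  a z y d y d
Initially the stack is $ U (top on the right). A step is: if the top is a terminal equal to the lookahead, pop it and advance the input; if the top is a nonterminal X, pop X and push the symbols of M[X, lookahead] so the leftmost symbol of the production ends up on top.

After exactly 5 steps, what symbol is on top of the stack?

step 1: stack=$ U  input=a z y d y d $  — expand U ::= a z Q d
step 2: stack=$ d Q z a  input=a z y d y d $  — match a
step 3: stack=$ d Q z  input=z y d y d $  — match z
step 4: stack=$ d Q  input=y d y d $  — expand Q ::= y d T y
step 5: stack=$ d y T d y  input=y d y d $  — match y
Stack after step 5: $ d y T d (top = d).

d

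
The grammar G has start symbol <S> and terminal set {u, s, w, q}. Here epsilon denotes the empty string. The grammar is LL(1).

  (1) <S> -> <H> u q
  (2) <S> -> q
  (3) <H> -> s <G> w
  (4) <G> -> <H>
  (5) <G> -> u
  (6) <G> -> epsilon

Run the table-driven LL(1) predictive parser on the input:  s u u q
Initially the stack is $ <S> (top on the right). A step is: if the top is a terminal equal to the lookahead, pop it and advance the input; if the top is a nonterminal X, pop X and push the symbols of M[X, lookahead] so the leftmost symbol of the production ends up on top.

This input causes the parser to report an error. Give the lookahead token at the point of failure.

u

     Stack          Input      Action
  1  $ <S>          s u u q $  expand <S> -> <H> u q
  2  $ q u <H>      s u u q $  expand <H> -> s <G> w
  3  $ q u w <G> s  s u u q $  match s
  4  $ q u w <G>    u u q $    expand <G> -> u
  5  $ q u w u      u u q $    match u
  6  $ q u w        u q $      error: top is terminal w but lookahead is u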